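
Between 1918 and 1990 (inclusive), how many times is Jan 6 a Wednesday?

Track Jan 6's weekday year by year (advancing +1, or +2 across a Feb 29):
  1918: Sun  1919: Mon (+1)  1920: Tue (+1)  1921: Thu (+2)  1922: Fri (+1)
  1923: Sat (+1)  1924: Sun (+1)  1925: Tue (+2)  1926: Wed (+1) ✓  1927: Thu (+1)
  1928: Fri (+1)  1929: Sun (+2)  1930: Mon (+1)  1931: Tue (+1)  … (45 more years) …
  1977: Thu (+2)  1978: Fri (+1)  1979: Sat (+1)  1980: Sun (+1)  1981: Tue (+2)
  1982: Wed (+1) ✓  1983: Thu (+1)  1984: Fri (+1)  1985: Sun (+2)  1986: Mon (+1)
  1987: Tue (+1)  1988: Wed (+1) ✓  1989: Fri (+2)  1990: Sat (+1)
Wednesday years: 1926, 1932, 1937, 1943, 1954, 1960, 1965, 1971, 1982, 1988 — 10 in total.

10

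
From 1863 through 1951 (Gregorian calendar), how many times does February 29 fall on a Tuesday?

Leap years in 1863–1951: 21 of them.
Feb 29 weekday advances by 5 (mod 7) from one leap year to the next four years later (or differs when a century non-leap intervenes).
Leap-day weekdays: 1864:Mon 1868:Sat 1872:Thu 1876:Tue✓ 1880:Sun 1884:Fri 1888:Wed 1892:Mon 1896:Sat 1904:Mon 1908:Sat 1912:Thu 1916:Tue✓ 1920:Sun 1924:Fri 1928:Wed 1932:Mon 1936:Sat 1940:Thu 1944:Tue✓ 1948:Sun
Tuesday: 1876, 1916, 1944 → 3.

3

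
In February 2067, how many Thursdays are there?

February 2067 has 28 days and begins on Tuesday.
The first Thursday is February 3.
Thursdays fall on 3, 10, 17, 24 — that's 4.

4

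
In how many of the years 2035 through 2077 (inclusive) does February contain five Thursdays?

1

February has 28 days (29 in leap years); it has five Thursdays when Thursday falls among the first (month-length − 28) days — i.e. when February 1 is Thursday in a leap year (never in a common year).
February 1 by year: 2035:Thu 2036:Fri 2037:Sun 2038:Mon 2039:Tue 2040:Wed 2041:Fri 2042:Sat 2043:Sun 2044:Mon 2045:Wed 2046:Thu 2047:Fri 2048:Sat 2049:Mon …(13 more)… 2063:Thu 2064:Fri 2065:Sun 2066:Mon 2067:Tue 2068:Wed 2069:Fri 2070:Sat 2071:Sun 2072:Mon 2073:Wed 2074:Thu 2075:Fri 2076:Sat 2077:Mon
Years with five Thursdays: 2052 → 1.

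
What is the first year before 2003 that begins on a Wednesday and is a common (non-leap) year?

1997

Jan 1 advances by 2 weekdays after a leap year and by 1 after a common year.
2003: Jan 1 is Wednesday.
2002: Tuesday
2001: Monday
2000: Saturday (leap)
1999: Friday
1998: Thursday
1997: Wednesday
1997 begins on a Wednesday and is a common year.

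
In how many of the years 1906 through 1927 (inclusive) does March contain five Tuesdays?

10

March has 31 days; it has five Tuesdays when Tuesday falls among the first (month-length − 28) days — i.e. when March 1 is one of Tuesday/Monday/Sunday.
March 1 by year: 1906:Thu 1907:Fri 1908:Sun✓ 1909:Mon✓ 1910:Tue✓ 1911:Wed 1912:Fri 1913:Sat 1914:Sun✓ 1915:Mon✓ 1916:Wed 1917:Thu 1918:Fri 1919:Sat 1920:Mon✓ 1921:Tue✓ 1922:Wed 1923:Thu 1924:Sat 1925:Sun✓ 1926:Mon✓ 1927:Tue✓
Years with five Tuesdays: 1908, 1909, 1910, 1914, 1915, 1920, 1921, 1925, 1926, 1927 → 10.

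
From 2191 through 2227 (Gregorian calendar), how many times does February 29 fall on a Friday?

0

Leap years in 2191–2227: 8 of them.
Feb 29 weekday advances by 5 (mod 7) from one leap year to the next four years later (or differs when a century non-leap intervenes).
Leap-day weekdays: 2192:Wed 2196:Mon 2204:Wed 2208:Mon 2212:Sat 2216:Thu 2220:Tue 2224:Sun
Friday: none → 0.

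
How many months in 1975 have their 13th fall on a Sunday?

Check the 13th of each month of 1975: Jan 13: Mon, Feb 13: Thu, Mar 13: Thu, Apr 13: Sun, May 13: Tue, Jun 13: Fri, Jul 13: Sun, Aug 13: Wed, Sep 13: Sat, Oct 13: Mon, Nov 13: Thu, Dec 13: Sat.
Sunday occurs in April, July — 2 months.

2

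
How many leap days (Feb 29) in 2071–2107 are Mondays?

1

Leap years in 2071–2107: 8 of them.
Feb 29 weekday advances by 5 (mod 7) from one leap year to the next four years later (or differs when a century non-leap intervenes).
Leap-day weekdays: 2072:Mon✓ 2076:Sat 2080:Thu 2084:Tue 2088:Sun 2092:Fri 2096:Wed 2104:Fri
Monday: 2072 → 1.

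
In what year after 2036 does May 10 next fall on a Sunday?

From one year to the next, a fixed date's weekday advances by 1, or by 2 when a Feb 29 lies between the two dates.
2036: May 10 is Saturday.
2037: Sunday (+1)
May 10 falls on a Sunday in 2037.

2037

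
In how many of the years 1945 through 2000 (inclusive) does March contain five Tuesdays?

24

March has 31 days; it has five Tuesdays when Tuesday falls among the first (month-length − 28) days — i.e. when March 1 is one of Tuesday/Monday/Sunday.
March 1 by year: 1945:Thu 1946:Fri 1947:Sat 1948:Mon✓ 1949:Tue✓ 1950:Wed 1951:Thu 1952:Sat 1953:Sun✓ 1954:Mon✓ 1955:Tue✓ 1956:Thu 1957:Fri 1958:Sat 1959:Sun✓ …(26 more)… 1986:Sat 1987:Sun✓ 1988:Tue✓ 1989:Wed 1990:Thu 1991:Fri 1992:Sun✓ 1993:Mon✓ 1994:Tue✓ 1995:Wed 1996:Fri 1997:Sat 1998:Sun✓ 1999:Mon✓ 2000:Wed
Years with five Tuesdays: 1948, 1949, 1953, 1954, 1955, 1959, 1960, 1964, 1965, 1966, 1970, 1971, 1976, 1977, 1981, 1982, 1983, 1987, 1988, 1992, 1993, 1994, 1998, 1999 → 24.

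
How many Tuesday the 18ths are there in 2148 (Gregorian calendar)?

1

Check the 18th of each month of 2148: Jan 18: Thu, Feb 18: Sun, Mar 18: Mon, Apr 18: Thu, May 18: Sat, Jun 18: Tue, Jul 18: Thu, Aug 18: Sun, Sep 18: Wed, Oct 18: Fri, Nov 18: Mon, Dec 18: Wed.
Tuesday occurs in June — 1 month.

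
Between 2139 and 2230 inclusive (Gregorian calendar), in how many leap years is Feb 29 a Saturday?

Leap years in 2139–2230: 22 of them.
Feb 29 weekday advances by 5 (mod 7) from one leap year to the next four years later (or differs when a century non-leap intervenes).
Leap-day weekdays: 2140:Mon 2144:Sat✓ 2148:Thu 2152:Tue 2156:Sun 2160:Fri 2164:Wed 2168:Mon 2172:Sat✓ 2176:Thu 2180:Tue 2184:Sun 2188:Fri 2192:Wed 2196:Mon 2204:Wed 2208:Mon 2212:Sat✓ 2216:Thu 2220:Tue 2224:Sun 2228:Fri
Saturday: 2144, 2172, 2212 → 3.

3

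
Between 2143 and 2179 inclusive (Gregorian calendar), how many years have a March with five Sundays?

17

March has 31 days; it has five Sundays when Sunday falls among the first (month-length − 28) days — i.e. when March 1 is one of Sunday/Saturday/Friday.
March 1 by year: 2143:Fri✓ 2144:Sun✓ 2145:Mon 2146:Tue 2147:Wed 2148:Fri✓ 2149:Sat✓ 2150:Sun✓ 2151:Mon 2152:Wed 2153:Thu 2154:Fri✓ 2155:Sat✓ 2156:Mon 2157:Tue …(7 more)… 2165:Fri✓ 2166:Sat✓ 2167:Sun✓ 2168:Tue 2169:Wed 2170:Thu 2171:Fri✓ 2172:Sun✓ 2173:Mon 2174:Tue 2175:Wed 2176:Fri✓ 2177:Sat✓ 2178:Sun✓ 2179:Mon
Years with five Sundays: 2143, 2144, 2148, 2149, 2150, 2154, 2155, 2160, 2161, 2165, 2166, 2167, 2171, 2172, 2176, 2177, 2178 → 17.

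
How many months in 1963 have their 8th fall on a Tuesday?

2

Check the 8th of each month of 1963: Jan 8: Tue, Feb 8: Fri, Mar 8: Fri, Apr 8: Mon, May 8: Wed, Jun 8: Sat, Jul 8: Mon, Aug 8: Thu, Sep 8: Sun, Oct 8: Tue, Nov 8: Fri, Dec 8: Sun.
Tuesday occurs in January, October — 2 months.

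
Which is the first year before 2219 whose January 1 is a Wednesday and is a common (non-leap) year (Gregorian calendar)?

2217

Jan 1 advances by 2 weekdays after a leap year and by 1 after a common year.
2219: Jan 1 is Friday.
2218: Thursday
2217: Wednesday
2217 begins on a Wednesday and is a common year.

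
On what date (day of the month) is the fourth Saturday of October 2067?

22

October 1, 2067 is a Saturday, so the first Saturday is the 1st.
The fourth Saturday is 1 + 21 = 22.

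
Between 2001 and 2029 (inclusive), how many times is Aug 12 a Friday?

4

Track Aug 12's weekday year by year (advancing +1, or +2 across a Feb 29):
  2001: Sun  2002: Mon (+1)  2003: Tue (+1)  2004: Thu (+2)  2005: Fri (+1) ✓
  2006: Sat (+1)  2007: Sun (+1)  2008: Tue (+2)  2009: Wed (+1)  2010: Thu (+1)
  2011: Fri (+1) ✓  2012: Sun (+2)  2013: Mon (+1)  2014: Tue (+1)  2015: Wed (+1)
  2016: Fri (+2) ✓  2017: Sat (+1)  2018: Sun (+1)  2019: Mon (+1)  2020: Wed (+2)
  2021: Thu (+1)  2022: Fri (+1) ✓  2023: Sat (+1)  2024: Mon (+2)  2025: Tue (+1)
  2026: Wed (+1)  2027: Thu (+1)  2028: Sat (+2)  2029: Sun (+1)
Friday years: 2005, 2011, 2016, 2022 — 4 in total.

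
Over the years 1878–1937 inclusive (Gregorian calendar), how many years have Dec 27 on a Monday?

Track Dec 27's weekday year by year (advancing +1, or +2 across a Feb 29):
  1878: Fri  1879: Sat (+1)  1880: Mon (+2) ✓  1881: Tue (+1)  1882: Wed (+1)
  1883: Thu (+1)  1884: Sat (+2)  1885: Sun (+1)  1886: Mon (+1) ✓  1887: Tue (+1)
  1888: Thu (+2)  1889: Fri (+1)  1890: Sat (+1)  1891: Sun (+1)  … (32 more years) …
  1924: Sat (+2)  1925: Sun (+1)  1926: Mon (+1) ✓  1927: Tue (+1)  1928: Thu (+2)
  1929: Fri (+1)  1930: Sat (+1)  1931: Sun (+1)  1932: Tue (+2)  1933: Wed (+1)
  1934: Thu (+1)  1935: Fri (+1)  1936: Sun (+2)  1937: Mon (+1) ✓
Monday years: 1880, 1886, 1897, 1909, 1915, 1920, 1926, 1937 — 8 in total.

8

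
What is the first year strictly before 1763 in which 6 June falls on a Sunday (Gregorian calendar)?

1762

From one year to the next, a fixed date's weekday advances by 1, or by 2 when a Feb 29 lies between the two dates.
1763: June 6 is Monday.
1762: Sunday (−1)
6 June falls on a Sunday in 1762.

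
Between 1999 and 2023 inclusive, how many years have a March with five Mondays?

10

March has 31 days; it has five Mondays when Monday falls among the first (month-length − 28) days — i.e. when March 1 is one of Monday/Sunday/Saturday.
March 1 by year: 1999:Mon✓ 2000:Wed 2001:Thu 2002:Fri 2003:Sat✓ 2004:Mon✓ 2005:Tue 2006:Wed 2007:Thu 2008:Sat✓ 2009:Sun✓ 2010:Mon✓ 2011:Tue 2012:Thu 2013:Fri 2014:Sat✓ 2015:Sun✓ 2016:Tue 2017:Wed 2018:Thu 2019:Fri 2020:Sun✓ 2021:Mon✓ 2022:Tue 2023:Wed
Years with five Mondays: 1999, 2003, 2004, 2008, 2009, 2010, 2014, 2015, 2020, 2021 → 10.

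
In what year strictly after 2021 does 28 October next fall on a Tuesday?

2025

From one year to the next, a fixed date's weekday advances by 1, or by 2 when a Feb 29 lies between the two dates.
2021: October 28 is Thursday.
2022: Friday (+1)
2023: Saturday (+1)
2024: Monday (+2)
2025: Tuesday (+1)
28 October falls on a Tuesday in 2025.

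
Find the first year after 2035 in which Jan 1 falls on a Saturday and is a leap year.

Jan 1 advances by 2 weekdays after a leap year and by 1 after a common year.
2035: Jan 1 is Monday.
2036: Tuesday (leap)
2037: Thursday
2038: Friday
2039: Saturday
2040: Sunday (leap)
2041: Tuesday
2042: Wednesday
2043: Thursday
2044: Friday (leap)
2045: Sunday
2046: Monday
2047: Tuesday
2048: Wednesday (leap)
2049: Friday
2050: Saturday
2051: Sunday
2052: Monday (leap)
2053: Wednesday
2054: Thursday
2055: Friday
2056: Saturday (leap)
2056 begins on a Saturday and is a leap year.

2056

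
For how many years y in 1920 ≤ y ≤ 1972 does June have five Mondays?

June has 30 days; it has five Mondays when Monday falls among the first (month-length − 28) days — i.e. when June 1 is one of Monday/Sunday.
June 1 by year: 1920:Tue 1921:Wed 1922:Thu 1923:Fri 1924:Sun✓ 1925:Mon✓ 1926:Tue 1927:Wed 1928:Fri 1929:Sat 1930:Sun✓ 1931:Mon✓ 1932:Wed 1933:Thu 1934:Fri …(23 more)… 1958:Sun✓ 1959:Mon✓ 1960:Wed 1961:Thu 1962:Fri 1963:Sat 1964:Mon✓ 1965:Tue 1966:Wed 1967:Thu 1968:Sat 1969:Sun✓ 1970:Mon✓ 1971:Tue 1972:Thu
Years with five Mondays: 1924, 1925, 1930, 1931, 1936, 1941, 1942, 1947, 1952, 1953, 1958, 1959, 1964, 1969, 1970 → 15.

15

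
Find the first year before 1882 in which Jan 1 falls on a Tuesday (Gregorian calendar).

1878

Jan 1 advances by 2 weekdays after a leap year and by 1 after a common year.
1882: Jan 1 is Sunday.
1881: Saturday
1880: Thursday (leap)
1879: Wednesday
1878: Tuesday
1878 begins on a Tuesday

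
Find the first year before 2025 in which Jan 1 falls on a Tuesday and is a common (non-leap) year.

2019

Jan 1 advances by 2 weekdays after a leap year and by 1 after a common year.
2025: Jan 1 is Wednesday.
2024: Monday (leap)
2023: Sunday
2022: Saturday
2021: Friday
2020: Wednesday (leap)
2019: Tuesday
2019 begins on a Tuesday and is a common year.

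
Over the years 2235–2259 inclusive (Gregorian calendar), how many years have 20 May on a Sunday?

3

Track 20 May's weekday year by year (advancing +1, or +2 across a Feb 29):
  2235: Wed  2236: Fri (+2)  2237: Sat (+1)  2238: Sun (+1) ✓  2239: Mon (+1)
  2240: Wed (+2)  2241: Thu (+1)  2242: Fri (+1)  2243: Sat (+1)  2244: Mon (+2)
  2245: Tue (+1)  2246: Wed (+1)  2247: Thu (+1)  2248: Sat (+2)  2249: Sun (+1) ✓
  2250: Mon (+1)  2251: Tue (+1)  2252: Thu (+2)  2253: Fri (+1)  2254: Sat (+1)
  2255: Sun (+1) ✓  2256: Tue (+2)  2257: Wed (+1)  2258: Thu (+1)  2259: Fri (+1)
Sunday years: 2238, 2249, 2255 — 3 in total.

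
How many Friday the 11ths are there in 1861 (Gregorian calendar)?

Check the 11th of each month of 1861: Jan 11: Fri, Feb 11: Mon, Mar 11: Mon, Apr 11: Thu, May 11: Sat, Jun 11: Tue, Jul 11: Thu, Aug 11: Sun, Sep 11: Wed, Oct 11: Fri, Nov 11: Mon, Dec 11: Wed.
Friday occurs in January, October — 2 months.

2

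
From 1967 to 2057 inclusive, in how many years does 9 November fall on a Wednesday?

12

Track 9 November's weekday year by year (advancing +1, or +2 across a Feb 29):
  1967: Thu  1968: Sat (+2)  1969: Sun (+1)  1970: Mon (+1)  1971: Tue (+1)
  1972: Thu (+2)  1973: Fri (+1)  1974: Sat (+1)  1975: Sun (+1)  1976: Tue (+2)
  1977: Wed (+1) ✓  1978: Thu (+1)  1979: Fri (+1)  1980: Sun (+2)  … (63 more years) …
  2044: Wed (+2) ✓  2045: Thu (+1)  2046: Fri (+1)  2047: Sat (+1)  2048: Mon (+2)
  2049: Tue (+1)  2050: Wed (+1) ✓  2051: Thu (+1)  2052: Sat (+2)  2053: Sun (+1)
  2054: Mon (+1)  2055: Tue (+1)  2056: Thu (+2)  2057: Fri (+1)
Wednesday years: 1977, 1983, 1988, 1994, 2005, 2011, 2016, 2022, 2033, 2039, 2044, 2050 — 12 in total.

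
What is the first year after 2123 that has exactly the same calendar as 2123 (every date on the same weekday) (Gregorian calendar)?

2134

Two years share a calendar iff Jan 1 falls on the same weekday and both are leap or both are common. 2123: Jan 1 is Friday, common year.
2124: Jan 1 Saturday, leap
2125: Jan 1 Monday, common
2126: Jan 1 Tuesday, common
2127: Jan 1 Wednesday, common
2128: Jan 1 Thursday, leap
2129: Jan 1 Saturday, common
2130: Jan 1 Sunday, common
2131: Jan 1 Monday, common
2132: Jan 1 Tuesday, leap
2133: Jan 1 Thursday, common
2134: Jan 1 Friday, common
2134 matches on both conditions.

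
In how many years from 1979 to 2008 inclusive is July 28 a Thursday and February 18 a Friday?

3

Check each year's weekday for July 28 and February 18:
  1979: Sat/Sun  1980: Mon/Mon  1981: Tue/Wed  1982: Wed/Thu  1983: Thu/Fri ✓  1984: Sat/Sat  1985: Sun/Mon  1986: Mon/Tue  1987: Tue/Wed  1988: Thu/Thu  1989: Fri/Sat  1990: Sat/Sun  1991: Sun/Mon  1992: Tue/Tue  1993: Wed/Thu  1994: Thu/Fri ✓  1995: Fri/Sat  1996: Sun/Sun  1997: Mon/Tue  1998: Tue/Wed  1999: Wed/Thu  2000: Fri/Fri  2001: Sat/Sun  2002: Sun/Mon  2003: Mon/Tue  2004: Wed/Wed  2005: Thu/Fri ✓  2006: Fri/Sat  2007: Sat/Sun  2008: Mon/Mon
Both conditions hold in: 1983, 1994, 2005 — 3.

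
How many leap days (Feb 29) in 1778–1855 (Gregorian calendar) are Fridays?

2

Leap years in 1778–1855: 18 of them.
Feb 29 weekday advances by 5 (mod 7) from one leap year to the next four years later (or differs when a century non-leap intervenes).
Leap-day weekdays: 1780:Tue 1784:Sun 1788:Fri✓ 1792:Wed 1796:Mon 1804:Wed 1808:Mon 1812:Sat 1816:Thu 1820:Tue 1824:Sun 1828:Fri✓ 1832:Wed 1836:Mon 1840:Sat 1844:Thu 1848:Tue 1852:Sun
Friday: 1788, 1828 → 2.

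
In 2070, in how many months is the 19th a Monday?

1

Check the 19th of each month of 2070: Jan 19: Sun, Feb 19: Wed, Mar 19: Wed, Apr 19: Sat, May 19: Mon, Jun 19: Thu, Jul 19: Sat, Aug 19: Tue, Sep 19: Fri, Oct 19: Sun, Nov 19: Wed, Dec 19: Fri.
Monday occurs in May — 1 month.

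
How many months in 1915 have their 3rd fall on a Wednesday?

Check the 3rd of each month of 1915: Jan 3: Sun, Feb 3: Wed, Mar 3: Wed, Apr 3: Sat, May 3: Mon, Jun 3: Thu, Jul 3: Sat, Aug 3: Tue, Sep 3: Fri, Oct 3: Sun, Nov 3: Wed, Dec 3: Fri.
Wednesday occurs in February, March, November — 3 months.

3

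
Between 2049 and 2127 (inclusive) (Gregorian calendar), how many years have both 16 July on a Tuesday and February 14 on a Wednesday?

Check each year's weekday for 16 July and February 14:
  2049: Fri/Sun  2050: Sat/Mon  2051: Sun/Tue  2052: Tue/Wed ✓  2053: Wed/Fri  2054: Thu/Sat  2055: Fri/Sun  2056: Sun/Mon  2057: Mon/Wed  2058: Tue/Thu  2059: Wed/Fri  2060: Fri/Sat  2061: Sat/Mon  2062: Sun/Tue  …(51 more)…  2114: Mon/Wed  2115: Tue/Thu  2116: Thu/Fri  2117: Fri/Sun  2118: Sat/Mon  2119: Sun/Tue  2120: Tue/Wed ✓  2121: Wed/Fri  2122: Thu/Sat  2123: Fri/Sun  2124: Sun/Mon  2125: Mon/Wed  2126: Tue/Thu  2127: Wed/Fri
Both conditions hold in: 2052, 2080, 2120 — 3.

3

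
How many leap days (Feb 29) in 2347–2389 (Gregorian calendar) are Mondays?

2

Leap years in 2347–2389: 11 of them.
Feb 29 weekday advances by 5 (mod 7) from one leap year to the next four years later (or differs when a century non-leap intervenes).
Leap-day weekdays: 2348:Sun 2352:Fri 2356:Wed 2360:Mon✓ 2364:Sat 2368:Thu 2372:Tue 2376:Sun 2380:Fri 2384:Wed 2388:Mon✓
Monday: 2360, 2388 → 2.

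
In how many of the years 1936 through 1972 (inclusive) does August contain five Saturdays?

16

August has 31 days; it has five Saturdays when Saturday falls among the first (month-length − 28) days — i.e. when August 1 is one of Saturday/Friday/Thursday.
August 1 by year: 1936:Sat✓ 1937:Sun 1938:Mon 1939:Tue 1940:Thu✓ 1941:Fri✓ 1942:Sat✓ 1943:Sun 1944:Tue 1945:Wed 1946:Thu✓ 1947:Fri✓ 1948:Sun 1949:Mon 1950:Tue …(7 more)… 1958:Fri✓ 1959:Sat✓ 1960:Mon 1961:Tue 1962:Wed 1963:Thu✓ 1964:Sat✓ 1965:Sun 1966:Mon 1967:Tue 1968:Thu✓ 1969:Fri✓ 1970:Sat✓ 1971:Sun 1972:Tue
Years with five Saturdays: 1936, 1940, 1941, 1942, 1946, 1947, 1952, 1953, 1957, 1958, 1959, 1963, 1964, 1968, 1969, 1970 → 16.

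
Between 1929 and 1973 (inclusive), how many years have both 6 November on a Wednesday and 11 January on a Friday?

Check each year's weekday for 6 November and 11 January:
  1929: Wed/Fri ✓  1930: Thu/Sat  1931: Fri/Sun  1932: Sun/Mon  1933: Mon/Wed  1934: Tue/Thu  1935: Wed/Fri ✓  1936: Fri/Sat  1937: Sat/Mon  1938: Sun/Tue  1939: Mon/Wed  1940: Wed/Thu  1941: Thu/Sat  1942: Fri/Sun  …(17 more)…  1960: Sun/Mon  1961: Mon/Wed  1962: Tue/Thu  1963: Wed/Fri ✓  1964: Fri/Sat  1965: Sat/Mon  1966: Sun/Tue  1967: Mon/Wed  1968: Wed/Thu  1969: Thu/Sat  1970: Fri/Sun  1971: Sat/Mon  1972: Mon/Tue  1973: Tue/Thu
Both conditions hold in: 1929, 1935, 1946, 1957, 1963 — 5.

5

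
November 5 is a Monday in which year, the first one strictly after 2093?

2096

From one year to the next, a fixed date's weekday advances by 1, or by 2 when a Feb 29 lies between the two dates.
2093: November 5 is Thursday.
2094: Friday (+1)
2095: Saturday (+1)
2096: Monday (+2)
November 5 falls on a Monday in 2096.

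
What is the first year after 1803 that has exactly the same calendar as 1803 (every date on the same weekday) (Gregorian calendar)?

1814

Two years share a calendar iff Jan 1 falls on the same weekday and both are leap or both are common. 1803: Jan 1 is Saturday, common year.
1804: Jan 1 Sunday, leap
1805: Jan 1 Tuesday, common
1806: Jan 1 Wednesday, common
1807: Jan 1 Thursday, common
1808: Jan 1 Friday, leap
1809: Jan 1 Sunday, common
1810: Jan 1 Monday, common
1811: Jan 1 Tuesday, common
1812: Jan 1 Wednesday, leap
1813: Jan 1 Friday, common
1814: Jan 1 Saturday, common
1814 matches on both conditions.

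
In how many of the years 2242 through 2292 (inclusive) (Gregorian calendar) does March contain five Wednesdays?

March has 31 days; it has five Wednesdays when Wednesday falls among the first (month-length − 28) days — i.e. when March 1 is one of Wednesday/Tuesday/Monday.
March 1 by year: 2242:Tue✓ 2243:Wed✓ 2244:Fri 2245:Sat 2246:Sun 2247:Mon✓ 2248:Wed✓ 2249:Thu 2250:Fri 2251:Sat 2252:Mon✓ 2253:Tue✓ 2254:Wed✓ 2255:Thu 2256:Sat …(21 more)… 2278:Fri 2279:Sat 2280:Mon✓ 2281:Tue✓ 2282:Wed✓ 2283:Thu 2284:Sat 2285:Sun 2286:Mon✓ 2287:Tue✓ 2288:Thu 2289:Fri 2290:Sat 2291:Sun 2292:Tue✓
Years with five Wednesdays: 2242, 2243, 2247, 2248, 2252, 2253, 2254, 2258, 2259, 2264, 2265, 2269, 2270, 2271, 2275, 2276, 2280, 2281, 2282, 2286, 2287, 2292 → 22.

22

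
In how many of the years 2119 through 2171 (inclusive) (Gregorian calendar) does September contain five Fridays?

September has 30 days; it has five Fridays when Friday falls among the first (month-length − 28) days — i.e. when September 1 is one of Friday/Thursday.
September 1 by year: 2119:Fri✓ 2120:Sun 2121:Mon 2122:Tue 2123:Wed 2124:Fri✓ 2125:Sat 2126:Sun 2127:Mon 2128:Wed 2129:Thu✓ 2130:Fri✓ 2131:Sat 2132:Mon 2133:Tue …(23 more)… 2157:Thu✓ 2158:Fri✓ 2159:Sat 2160:Mon 2161:Tue 2162:Wed 2163:Thu✓ 2164:Sat 2165:Sun 2166:Mon 2167:Tue 2168:Thu✓ 2169:Fri✓ 2170:Sat 2171:Sun
Years with five Fridays: 2119, 2124, 2129, 2130, 2135, 2140, 2141, 2146, 2147, 2152, 2157, 2158, 2163, 2168, 2169 → 15.

15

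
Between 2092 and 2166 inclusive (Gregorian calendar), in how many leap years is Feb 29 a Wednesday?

4

Leap years in 2092–2166: 18 of them.
Feb 29 weekday advances by 5 (mod 7) from one leap year to the next four years later (or differs when a century non-leap intervenes).
Leap-day weekdays: 2092:Fri 2096:Wed✓ 2104:Fri 2108:Wed✓ 2112:Mon 2116:Sat 2120:Thu 2124:Tue 2128:Sun 2132:Fri 2136:Wed✓ 2140:Mon 2144:Sat 2148:Thu 2152:Tue 2156:Sun 2160:Fri 2164:Wed✓
Wednesday: 2096, 2108, 2136, 2164 → 4.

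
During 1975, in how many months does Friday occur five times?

4

A month of length L has five Fridays iff its first Friday is on day ≤ L−28 (so day 1–3 in a 31-day month, 1–2 in a 30-day month, day 1 in a leap February).
Checking each month of 1975: Jan starts Wed (31d) ✓; Feb starts Sat (28d); Mar starts Sat (31d); Apr starts Tue (30d); May starts Thu (31d) ✓; Jun starts Sun (30d); Jul starts Tue (31d); Aug starts Fri (31d) ✓; Sep starts Mon (30d); Oct starts Wed (31d) ✓; Nov starts Sat (30d); Dec starts Mon (31d).
Five-Friday months: January, May, August, October → 4.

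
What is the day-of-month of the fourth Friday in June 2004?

June 1, 2004 is a Tuesday, so the first Friday is the 4th.
The fourth Friday is 4 + 21 = 25.

25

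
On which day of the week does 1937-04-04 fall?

Sunday

January 1, 1937 is a Friday.
April 4 is day 94 of the year, i.e. 93 days after Jan 1.
93 mod 7 = 2, so advance 2 weekdays from Friday: Sunday.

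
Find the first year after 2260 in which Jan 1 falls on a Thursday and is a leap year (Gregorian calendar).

Jan 1 advances by 2 weekdays after a leap year and by 1 after a common year.
2260: Jan 1 is Sunday (leap).
2261: Tuesday
2262: Wednesday
2263: Thursday
2264: Friday (leap)
2265: Sunday
2266: Monday
2267: Tuesday
2268: Wednesday (leap)
2269: Friday
2270: Saturday
2271: Sunday
2272: Monday (leap)
2273: Wednesday
2274: Thursday
2275: Friday
2276: Saturday (leap)
2277: Monday
2278: Tuesday
2279: Wednesday
2280: Thursday (leap)
2280 begins on a Thursday and is a leap year.

2280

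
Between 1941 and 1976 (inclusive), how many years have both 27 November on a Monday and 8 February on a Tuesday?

2

Check each year's weekday for 27 November and 8 February:
  1941: Thu/Sat  1942: Fri/Sun  1943: Sat/Mon  1944: Mon/Tue ✓  1945: Tue/Thu  1946: Wed/Fri  1947: Thu/Sat  1948: Sat/Sun  1949: Sun/Tue  1950: Mon/Wed  1951: Tue/Thu  1952: Thu/Fri  1953: Fri/Sun  1954: Sat/Mon  …(8 more)…  1963: Wed/Fri  1964: Fri/Sat  1965: Sat/Mon  1966: Sun/Tue  1967: Mon/Wed  1968: Wed/Thu  1969: Thu/Sat  1970: Fri/Sun  1971: Sat/Mon  1972: Mon/Tue ✓  1973: Tue/Thu  1974: Wed/Fri  1975: Thu/Sat  1976: Sat/Sun
Both conditions hold in: 1944, 1972 — 2.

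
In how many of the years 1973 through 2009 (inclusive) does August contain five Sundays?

16

August has 31 days; it has five Sundays when Sunday falls among the first (month-length − 28) days — i.e. when August 1 is one of Sunday/Saturday/Friday.
August 1 by year: 1973:Wed 1974:Thu 1975:Fri✓ 1976:Sun✓ 1977:Mon 1978:Tue 1979:Wed 1980:Fri✓ 1981:Sat✓ 1982:Sun✓ 1983:Mon 1984:Wed 1985:Thu 1986:Fri✓ 1987:Sat✓ …(7 more)… 1995:Tue 1996:Thu 1997:Fri✓ 1998:Sat✓ 1999:Sun✓ 2000:Tue 2001:Wed 2002:Thu 2003:Fri✓ 2004:Sun✓ 2005:Mon 2006:Tue 2007:Wed 2008:Fri✓ 2009:Sat✓
Years with five Sundays: 1975, 1976, 1980, 1981, 1982, 1986, 1987, 1992, 1993, 1997, 1998, 1999, 2003, 2004, 2008, 2009 → 16.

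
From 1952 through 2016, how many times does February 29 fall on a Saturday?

2

Leap years in 1952–2016: 17 of them.
Feb 29 weekday advances by 5 (mod 7) from one leap year to the next four years later (or differs when a century non-leap intervenes).
Leap-day weekdays: 1952:Fri 1956:Wed 1960:Mon 1964:Sat✓ 1968:Thu 1972:Tue 1976:Sun 1980:Fri 1984:Wed 1988:Mon 1992:Sat✓ 1996:Thu 2000:Tue 2004:Sun 2008:Fri 2012:Wed 2016:Mon
Saturday: 1964, 1992 → 2.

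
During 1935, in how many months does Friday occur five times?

A month of length L has five Fridays iff its first Friday is on day ≤ L−28 (so day 1–3 in a 31-day month, 1–2 in a 30-day month, day 1 in a leap February).
Checking each month of 1935: Jan starts Tue (31d); Feb starts Fri (28d); Mar starts Fri (31d) ✓; Apr starts Mon (30d); May starts Wed (31d) ✓; Jun starts Sat (30d); Jul starts Mon (31d); Aug starts Thu (31d) ✓; Sep starts Sun (30d); Oct starts Tue (31d); Nov starts Fri (30d) ✓; Dec starts Sun (31d).
Five-Friday months: March, May, August, November → 4.

4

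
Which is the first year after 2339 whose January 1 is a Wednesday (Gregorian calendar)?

2341

Jan 1 advances by 2 weekdays after a leap year and by 1 after a common year.
2339: Jan 1 is Sunday.
2340: Monday (leap)
2341: Wednesday
2341 begins on a Wednesday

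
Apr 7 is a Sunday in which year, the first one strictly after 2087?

From one year to the next, a fixed date's weekday advances by 1, or by 2 when a Feb 29 lies between the two dates.
2087: April 7 is Monday.
2088: Wednesday (+2)
2089: Thursday (+1)
2090: Friday (+1)
2091: Saturday (+1)
2092: Monday (+2)
2093: Tuesday (+1)
2094: Wednesday (+1)
2095: Thursday (+1)
2096: Saturday (+2)
2097: Sunday (+1)
Apr 7 falls on a Sunday in 2097.

2097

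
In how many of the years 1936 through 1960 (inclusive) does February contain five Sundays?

February has 28 days (29 in leap years); it has five Sundays when Sunday falls among the first (month-length − 28) days — i.e. when February 1 is Sunday in a leap year (never in a common year).
February 1 by year: 1936:Sat 1937:Mon 1938:Tue 1939:Wed 1940:Thu 1941:Sat 1942:Sun 1943:Mon 1944:Tue 1945:Thu 1946:Fri 1947:Sat 1948:Sun✓ 1949:Tue 1950:Wed 1951:Thu 1952:Fri 1953:Sun 1954:Mon 1955:Tue 1956:Wed 1957:Fri 1958:Sat 1959:Sun 1960:Mon
Years with five Sundays: 1948 → 1.

1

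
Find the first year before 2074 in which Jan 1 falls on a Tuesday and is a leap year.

Jan 1 advances by 2 weekdays after a leap year and by 1 after a common year.
2074: Jan 1 is Monday.
2073: Sunday
2072: Friday (leap)
2071: Thursday
2070: Wednesday
2069: Tuesday
2068: Sunday (leap)
2067: Saturday
2066: Friday
2065: Thursday
2064: Tuesday (leap)
2064 begins on a Tuesday and is a leap year.

2064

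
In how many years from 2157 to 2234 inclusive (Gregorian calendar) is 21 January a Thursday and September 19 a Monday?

Check each year's weekday for 21 January and September 19:
  2157: Fri/Mon  2158: Sat/Tue  2159: Sun/Wed  2160: Mon/Fri  2161: Wed/Sat  2162: Thu/Sun  2163: Fri/Mon  2164: Sat/Wed  2165: Mon/Thu  2166: Tue/Fri  2167: Wed/Sat  2168: Thu/Mon ✓  2169: Sat/Tue  2170: Sun/Wed  …(50 more)…  2221: Sun/Wed  2222: Mon/Thu  2223: Tue/Fri  2224: Wed/Sun  2225: Fri/Mon  2226: Sat/Tue  2227: Sun/Wed  2228: Mon/Fri  2229: Wed/Sat  2230: Thu/Sun  2231: Fri/Mon  2232: Sat/Wed  2233: Mon/Thu  2234: Tue/Fri
Both conditions hold in: 2168, 2196, 2208 — 3.

3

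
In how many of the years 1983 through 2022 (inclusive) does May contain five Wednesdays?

May has 31 days; it has five Wednesdays when Wednesday falls among the first (month-length − 28) days — i.e. when May 1 is one of Wednesday/Tuesday/Monday.
May 1 by year: 1983:Sun 1984:Tue✓ 1985:Wed✓ 1986:Thu 1987:Fri 1988:Sun 1989:Mon✓ 1990:Tue✓ 1991:Wed✓ 1992:Fri 1993:Sat 1994:Sun 1995:Mon✓ 1996:Wed✓ 1997:Thu …(10 more)… 2008:Thu 2009:Fri 2010:Sat 2011:Sun 2012:Tue✓ 2013:Wed✓ 2014:Thu 2015:Fri 2016:Sun 2017:Mon✓ 2018:Tue✓ 2019:Wed✓ 2020:Fri 2021:Sat 2022:Sun
Years with five Wednesdays: 1984, 1985, 1989, 1990, 1991, 1995, 1996, 2000, 2001, 2002, 2006, 2007, 2012, 2013, 2017, 2018, 2019 → 17.

17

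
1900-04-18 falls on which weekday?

January 1, 1900 is a Monday.
April 18 is day 108 of the year, i.e. 107 days after Jan 1.
107 mod 7 = 2, so advance 2 weekdays from Monday: Wednesday.

Wednesday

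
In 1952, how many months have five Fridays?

A month of length L has five Fridays iff its first Friday is on day ≤ L−28 (so day 1–3 in a 31-day month, 1–2 in a 30-day month, day 1 in a leap February).
Checking each month of 1952: Jan starts Tue (31d); Feb starts Fri (29d) ✓; Mar starts Sat (31d); Apr starts Tue (30d); May starts Thu (31d) ✓; Jun starts Sun (30d); Jul starts Tue (31d); Aug starts Fri (31d) ✓; Sep starts Mon (30d); Oct starts Wed (31d) ✓; Nov starts Sat (30d); Dec starts Mon (31d).
Five-Friday months: February, May, August, October → 4.

4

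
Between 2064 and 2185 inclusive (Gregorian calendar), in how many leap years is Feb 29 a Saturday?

4

Leap years in 2064–2185: 30 of them.
Feb 29 weekday advances by 5 (mod 7) from one leap year to the next four years later (or differs when a century non-leap intervenes).
Leap-day weekdays: 2064:Fri 2068:Wed 2072:Mon 2076:Sat✓ 2080:Thu 2084:Tue 2088:Sun 2092:Fri 2096:Wed 2104:Fri 2108:Wed 2112:Mon 2116:Sat✓ …(4 more)… 2136:Wed 2140:Mon 2144:Sat✓ 2148:Thu 2152:Tue 2156:Sun 2160:Fri 2164:Wed 2168:Mon 2172:Sat✓ 2176:Thu 2180:Tue 2184:Sun
Saturday: 2076, 2116, 2144, 2172 → 4.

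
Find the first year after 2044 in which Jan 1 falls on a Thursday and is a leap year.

Jan 1 advances by 2 weekdays after a leap year and by 1 after a common year.
2044: Jan 1 is Friday (leap).
2045: Sunday
2046: Monday
2047: Tuesday
2048: Wednesday (leap)
2049: Friday
2050: Saturday
2051: Sunday
2052: Monday (leap)
2053: Wednesday
2054: Thursday
2055: Friday
2056: Saturday (leap)
2057: Monday
2058: Tuesday
2059: Wednesday
2060: Thursday (leap)
2060 begins on a Thursday and is a leap year.

2060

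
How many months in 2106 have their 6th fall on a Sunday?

1

Check the 6th of each month of 2106: Jan 6: Wed, Feb 6: Sat, Mar 6: Sat, Apr 6: Tue, May 6: Thu, Jun 6: Sun, Jul 6: Tue, Aug 6: Fri, Sep 6: Mon, Oct 6: Wed, Nov 6: Sat, Dec 6: Mon.
Sunday occurs in June — 1 month.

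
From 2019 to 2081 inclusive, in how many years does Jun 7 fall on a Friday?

Track Jun 7's weekday year by year (advancing +1, or +2 across a Feb 29):
  2019: Fri ✓  2020: Sun (+2)  2021: Mon (+1)  2022: Tue (+1)  2023: Wed (+1)
  2024: Fri (+2) ✓  2025: Sat (+1)  2026: Sun (+1)  2027: Mon (+1)  2028: Wed (+2)
  2029: Thu (+1)  2030: Fri (+1) ✓  2031: Sat (+1)  2032: Mon (+2)  … (35 more years) …
  2068: Thu (+2)  2069: Fri (+1) ✓  2070: Sat (+1)  2071: Sun (+1)  2072: Tue (+2)
  2073: Wed (+1)  2074: Thu (+1)  2075: Fri (+1) ✓  2076: Sun (+2)  2077: Mon (+1)
  2078: Tue (+1)  2079: Wed (+1)  2080: Fri (+2) ✓  2081: Sat (+1)
Friday years: 2019, 2024, 2030, 2041, 2047, 2052, 2058, 2069, 2075, 2080 — 10 in total.

10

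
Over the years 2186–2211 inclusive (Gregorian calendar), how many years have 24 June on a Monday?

4

Track 24 June's weekday year by year (advancing +1, or +2 across a Feb 29):
  2186: Sat  2187: Sun (+1)  2188: Tue (+2)  2189: Wed (+1)  2190: Thu (+1)
  2191: Fri (+1)  2192: Sun (+2)  2193: Mon (+1) ✓  2194: Tue (+1)  2195: Wed (+1)
  2196: Fri (+2)  2197: Sat (+1)  2198: Sun (+1)  2199: Mon (+1) ✓  2200: Tue (+1)
  2201: Wed (+1)  2202: Thu (+1)  2203: Fri (+1)  2204: Sun (+2)  2205: Mon (+1) ✓
  2206: Tue (+1)  2207: Wed (+1)  2208: Fri (+2)  2209: Sat (+1)  2210: Sun (+1)
  2211: Mon (+1) ✓
Monday years: 2193, 2199, 2205, 2211 — 4 in total.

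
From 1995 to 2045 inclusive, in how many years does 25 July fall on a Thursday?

Track 25 July's weekday year by year (advancing +1, or +2 across a Feb 29):
  1995: Tue  1996: Thu (+2) ✓  1997: Fri (+1)  1998: Sat (+1)  1999: Sun (+1)
  2000: Tue (+2)  2001: Wed (+1)  2002: Thu (+1) ✓  2003: Fri (+1)  2004: Sun (+2)
  2005: Mon (+1)  2006: Tue (+1)  2007: Wed (+1)  2008: Fri (+2)  … (23 more years) …
  2032: Sun (+2)  2033: Mon (+1)  2034: Tue (+1)  2035: Wed (+1)  2036: Fri (+2)
  2037: Sat (+1)  2038: Sun (+1)  2039: Mon (+1)  2040: Wed (+2)  2041: Thu (+1) ✓
  2042: Fri (+1)  2043: Sat (+1)  2044: Mon (+2)  2045: Tue (+1)
Thursday years: 1996, 2002, 2013, 2019, 2024, 2030, 2041 — 7 in total.

7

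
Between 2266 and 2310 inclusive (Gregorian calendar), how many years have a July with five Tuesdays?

19

July has 31 days; it has five Tuesdays when Tuesday falls among the first (month-length − 28) days — i.e. when July 1 is one of Tuesday/Monday/Sunday.
July 1 by year: 2266:Sun✓ 2267:Mon✓ 2268:Wed 2269:Thu 2270:Fri 2271:Sat 2272:Mon✓ 2273:Tue✓ 2274:Wed 2275:Thu 2276:Sat 2277:Sun✓ 2278:Mon✓ 2279:Tue✓ 2280:Thu …(15 more)… 2296:Wed 2297:Thu 2298:Fri 2299:Sat 2300:Sun✓ 2301:Mon✓ 2302:Tue✓ 2303:Wed 2304:Fri 2305:Sat 2306:Sun✓ 2307:Mon✓ 2308:Wed 2309:Thu 2310:Fri
Years with five Tuesdays: 2266, 2267, 2272, 2273, 2277, 2278, 2279, 2283, 2284, 2288, 2289, 2290, 2294, 2295, 2300, 2301, 2302, 2306, 2307 → 19.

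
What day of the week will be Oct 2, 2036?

January 1, 2036 is a Tuesday.
October 2 is day 276 of the year, i.e. 275 days after Jan 1.
275 mod 7 = 2, so advance 2 weekdays from Tuesday: Thursday.

Thursday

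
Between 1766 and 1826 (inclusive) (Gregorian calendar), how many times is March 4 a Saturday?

9

Track March 4's weekday year by year (advancing +1, or +2 across a Feb 29):
  1766: Tue  1767: Wed (+1)  1768: Fri (+2)  1769: Sat (+1) ✓  1770: Sun (+1)
  1771: Mon (+1)  1772: Wed (+2)  1773: Thu (+1)  1774: Fri (+1)  1775: Sat (+1) ✓
  1776: Mon (+2)  1777: Tue (+1)  1778: Wed (+1)  1779: Thu (+1)  … (33 more years) …
  1813: Thu (+1)  1814: Fri (+1)  1815: Sat (+1) ✓  1816: Mon (+2)  1817: Tue (+1)
  1818: Wed (+1)  1819: Thu (+1)  1820: Sat (+2) ✓  1821: Sun (+1)  1822: Mon (+1)
  1823: Tue (+1)  1824: Thu (+2)  1825: Fri (+1)  1826: Sat (+1) ✓
Saturday years: 1769, 1775, 1780, 1786, 1797, 1809, 1815, 1820, 1826 — 9 in total.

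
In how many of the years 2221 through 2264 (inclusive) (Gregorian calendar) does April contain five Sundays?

12

April has 30 days; it has five Sundays when Sunday falls among the first (month-length − 28) days — i.e. when April 1 is one of Sunday/Saturday.
April 1 by year: 2221:Sun✓ 2222:Mon 2223:Tue 2224:Thu 2225:Fri 2226:Sat✓ 2227:Sun✓ 2228:Tue 2229:Wed 2230:Thu 2231:Fri 2232:Sun✓ 2233:Mon 2234:Tue 2235:Wed …(14 more)… 2250:Mon 2251:Tue 2252:Thu 2253:Fri 2254:Sat✓ 2255:Sun✓ 2256:Tue 2257:Wed 2258:Thu 2259:Fri 2260:Sun✓ 2261:Mon 2262:Tue 2263:Wed 2264:Fri
Years with five Sundays: 2221, 2226, 2227, 2232, 2237, 2238, 2243, 2248, 2249, 2254, 2255, 2260 → 12.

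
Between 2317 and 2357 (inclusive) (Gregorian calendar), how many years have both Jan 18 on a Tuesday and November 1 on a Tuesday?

5

Check each year's weekday for Jan 18 and November 1:
  2317: Thu/Thu  2318: Fri/Fri  2319: Sat/Sat  2320: Sun/Mon  2321: Tue/Tue ✓  2322: Wed/Wed  2323: Thu/Thu  2324: Fri/Sat  2325: Sun/Sun  2326: Mon/Mon  2327: Tue/Tue ✓  2328: Wed/Thu  2329: Fri/Fri  2330: Sat/Sat  …(13 more)…  2344: Tue/Wed  2345: Thu/Thu  2346: Fri/Fri  2347: Sat/Sat  2348: Sun/Mon  2349: Tue/Tue ✓  2350: Wed/Wed  2351: Thu/Thu  2352: Fri/Sat  2353: Sun/Sun  2354: Mon/Mon  2355: Tue/Tue ✓  2356: Wed/Thu  2357: Fri/Fri
Both conditions hold in: 2321, 2327, 2338, 2349, 2355 — 5.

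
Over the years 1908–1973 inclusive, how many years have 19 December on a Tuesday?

Track 19 December's weekday year by year (advancing +1, or +2 across a Feb 29):
  1908: Sat  1909: Sun (+1)  1910: Mon (+1)  1911: Tue (+1) ✓  1912: Thu (+2)
  1913: Fri (+1)  1914: Sat (+1)  1915: Sun (+1)  1916: Tue (+2) ✓  1917: Wed (+1)
  1918: Thu (+1)  1919: Fri (+1)  1920: Sun (+2)  1921: Mon (+1)  … (38 more years) …
  1960: Mon (+2)  1961: Tue (+1) ✓  1962: Wed (+1)  1963: Thu (+1)  1964: Sat (+2)
  1965: Sun (+1)  1966: Mon (+1)  1967: Tue (+1) ✓  1968: Thu (+2)  1969: Fri (+1)
  1970: Sat (+1)  1971: Sun (+1)  1972: Tue (+2) ✓  1973: Wed (+1)
Tuesday years: 1911, 1916, 1922, 1933, 1939, 1944, 1950, 1961, 1967, 1972 — 10 in total.

10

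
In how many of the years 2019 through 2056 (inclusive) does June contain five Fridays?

June has 30 days; it has five Fridays when Friday falls among the first (month-length − 28) days — i.e. when June 1 is one of Friday/Thursday.
June 1 by year: 2019:Sat 2020:Mon 2021:Tue 2022:Wed 2023:Thu✓ 2024:Sat 2025:Sun 2026:Mon 2027:Tue 2028:Thu✓ 2029:Fri✓ 2030:Sat 2031:Sun 2032:Tue 2033:Wed …(8 more)… 2042:Sun 2043:Mon 2044:Wed 2045:Thu✓ 2046:Fri✓ 2047:Sat 2048:Mon 2049:Tue 2050:Wed 2051:Thu✓ 2052:Sat 2053:Sun 2054:Mon 2055:Tue 2056:Thu✓
Years with five Fridays: 2023, 2028, 2029, 2034, 2035, 2040, 2045, 2046, 2051, 2056 → 10.

10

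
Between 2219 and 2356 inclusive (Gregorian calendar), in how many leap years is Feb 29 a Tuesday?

5

Leap years in 2219–2356: 34 of them.
Feb 29 weekday advances by 5 (mod 7) from one leap year to the next four years later (or differs when a century non-leap intervenes).
Leap-day weekdays: 2220:Tue✓ 2224:Sun 2228:Fri 2232:Wed 2236:Mon 2240:Sat 2244:Thu 2248:Tue✓ 2252:Sun 2256:Fri 2260:Wed 2264:Mon 2268:Sat …(8 more)… 2308:Sat 2312:Thu 2316:Tue✓ 2320:Sun 2324:Fri 2328:Wed 2332:Mon 2336:Sat 2340:Thu 2344:Tue✓ 2348:Sun 2352:Fri 2356:Wed
Tuesday: 2220, 2248, 2276, 2316, 2344 → 5.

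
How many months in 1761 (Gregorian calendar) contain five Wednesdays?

4

A month of length L has five Wednesdays iff its first Wednesday is on day ≤ L−28 (so day 1–3 in a 31-day month, 1–2 in a 30-day month, day 1 in a leap February).
Checking each month of 1761: Jan starts Thu (31d); Feb starts Sun (28d); Mar starts Sun (31d); Apr starts Wed (30d) ✓; May starts Fri (31d); Jun starts Mon (30d); Jul starts Wed (31d) ✓; Aug starts Sat (31d); Sep starts Tue (30d) ✓; Oct starts Thu (31d); Nov starts Sun (30d); Dec starts Tue (31d) ✓.
Five-Wednesday months: April, July, September, December → 4.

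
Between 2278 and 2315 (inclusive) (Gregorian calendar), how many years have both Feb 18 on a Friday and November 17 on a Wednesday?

Check each year's weekday for Feb 18 and November 17:
  2278: Mon/Sun  2279: Tue/Mon  2280: Wed/Wed  2281: Fri/Thu  2282: Sat/Fri  2283: Sun/Sat  2284: Mon/Mon  2285: Wed/Tue  2286: Thu/Wed  2287: Fri/Thu  2288: Sat/Sat  2289: Mon/Sun  2290: Tue/Mon  2291: Wed/Tue  …(10 more)…  2302: Tue/Mon  2303: Wed/Tue  2304: Thu/Thu  2305: Sat/Fri  2306: Sun/Sat  2307: Mon/Sun  2308: Tue/Tue  2309: Thu/Wed  2310: Fri/Thu  2311: Sat/Fri  2312: Sun/Sun  2313: Tue/Mon  2314: Wed/Tue  2315: Thu/Wed
Both conditions hold in: no year — 0.

0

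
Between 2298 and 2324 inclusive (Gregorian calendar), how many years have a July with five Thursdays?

July has 31 days; it has five Thursdays when Thursday falls among the first (month-length − 28) days — i.e. when July 1 is one of Thursday/Wednesday/Tuesday.
July 1 by year: 2298:Fri 2299:Sat 2300:Sun 2301:Mon 2302:Tue✓ 2303:Wed✓ 2304:Fri 2305:Sat 2306:Sun 2307:Mon 2308:Wed✓ 2309:Thu✓ 2310:Fri 2311:Sat 2312:Mon 2313:Tue✓ 2314:Wed✓ 2315:Thu✓ 2316:Sat 2317:Sun 2318:Mon 2319:Tue✓ 2320:Thu✓ 2321:Fri 2322:Sat 2323:Sun 2324:Tue✓
Years with five Thursdays: 2302, 2303, 2308, 2309, 2313, 2314, 2315, 2319, 2320, 2324 → 10.

10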